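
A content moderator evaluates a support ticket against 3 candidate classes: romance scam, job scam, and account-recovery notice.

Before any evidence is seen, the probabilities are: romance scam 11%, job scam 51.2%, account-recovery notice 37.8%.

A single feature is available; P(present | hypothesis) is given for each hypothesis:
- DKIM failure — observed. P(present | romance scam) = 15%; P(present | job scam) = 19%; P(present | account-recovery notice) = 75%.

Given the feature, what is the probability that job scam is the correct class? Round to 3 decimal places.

0.245

Multiply each prior by the likelihood of the feature:
  romance scam: 0.110 × 0.15 = 0.0165
  job scam: 0.512 × 0.19 = 0.09728
  account-recovery notice: 0.378 × 0.75 = 0.2835
Marginal likelihood of the evidence = 0.39728.
P(job scam | evidence) = 0.09728 / 0.39728 ≈ 0.245.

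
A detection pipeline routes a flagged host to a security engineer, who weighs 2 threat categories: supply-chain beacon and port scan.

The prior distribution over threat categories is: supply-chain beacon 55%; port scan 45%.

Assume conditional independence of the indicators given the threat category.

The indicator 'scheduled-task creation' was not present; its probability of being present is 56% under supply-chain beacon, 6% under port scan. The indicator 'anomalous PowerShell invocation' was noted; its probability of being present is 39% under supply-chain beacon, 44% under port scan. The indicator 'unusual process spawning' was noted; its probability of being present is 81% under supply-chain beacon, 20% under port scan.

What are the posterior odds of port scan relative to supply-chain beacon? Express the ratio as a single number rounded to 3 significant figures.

0.487

The normalizing constant cancels in an odds ratio, so compute prior × likelihood for the two hypotheses only (using 1 − P(present | H) for each absent indicator):
  port scan: 0.45 × (1 − 0.06) × 0.44 × 0.20 = 0.037224
  supply-chain beacon: 0.55 × (1 − 0.56) × 0.39 × 0.81 = 0.076448
Odds(port scan : supply-chain beacon) = 0.037224 / 0.076448 ≈ 0.487.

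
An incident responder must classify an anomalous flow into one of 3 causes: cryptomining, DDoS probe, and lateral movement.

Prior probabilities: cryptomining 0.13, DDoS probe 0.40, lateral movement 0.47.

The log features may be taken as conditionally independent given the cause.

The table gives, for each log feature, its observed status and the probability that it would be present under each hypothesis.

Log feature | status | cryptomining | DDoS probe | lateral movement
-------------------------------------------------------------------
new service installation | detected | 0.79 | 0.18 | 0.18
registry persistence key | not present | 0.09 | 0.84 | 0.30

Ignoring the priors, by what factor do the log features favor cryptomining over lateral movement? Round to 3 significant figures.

5.71

Joint likelihood of the log feature pattern under each hypothesis (using 1 − P(present | H) for each absent log feature):
  cryptomining: 0.79 × (1 − 0.09) = 0.7189
  lateral movement: 0.18 × (1 − 0.30) = 0.126
Bayes factor = 0.7189 / 0.126 ≈ 5.71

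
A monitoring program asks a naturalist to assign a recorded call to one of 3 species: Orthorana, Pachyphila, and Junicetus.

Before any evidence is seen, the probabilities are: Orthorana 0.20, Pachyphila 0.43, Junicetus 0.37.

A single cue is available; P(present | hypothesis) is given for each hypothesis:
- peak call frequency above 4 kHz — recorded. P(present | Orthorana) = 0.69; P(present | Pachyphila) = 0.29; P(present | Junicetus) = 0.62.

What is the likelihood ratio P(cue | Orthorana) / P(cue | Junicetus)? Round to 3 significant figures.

1.11

The Bayes factor is the ratio of the two likelihoods.
  Orthorana: 0.69
  Junicetus: 0.62
Bayes factor = 0.69 / 0.62 ≈ 1.11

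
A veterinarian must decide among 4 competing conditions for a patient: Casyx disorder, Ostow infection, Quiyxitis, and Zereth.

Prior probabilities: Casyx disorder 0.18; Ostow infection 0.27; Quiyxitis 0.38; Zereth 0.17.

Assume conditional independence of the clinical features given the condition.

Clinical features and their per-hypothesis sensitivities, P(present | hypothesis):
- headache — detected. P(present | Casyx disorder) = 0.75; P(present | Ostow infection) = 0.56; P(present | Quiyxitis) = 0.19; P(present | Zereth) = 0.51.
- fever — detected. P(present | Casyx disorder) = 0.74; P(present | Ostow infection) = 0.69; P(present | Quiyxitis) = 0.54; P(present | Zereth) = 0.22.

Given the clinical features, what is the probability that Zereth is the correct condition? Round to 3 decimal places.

0.073

By Bayes' rule with conditional independence, the unnormalized weight for each hypothesis is prior × ∏ likelihoods:
  Casyx disorder: 0.18 × 0.75 × 0.74 = 0.0999
  Ostow infection: 0.27 × 0.56 × 0.69 = 0.10433
  Quiyxitis: 0.38 × 0.19 × 0.54 = 0.038988
  Zereth: 0.17 × 0.51 × 0.22 = 0.019074
The unnormalized weights sum to 0.26229.
P(Zereth | evidence) = 0.019074 / 0.26229 ≈ 0.073.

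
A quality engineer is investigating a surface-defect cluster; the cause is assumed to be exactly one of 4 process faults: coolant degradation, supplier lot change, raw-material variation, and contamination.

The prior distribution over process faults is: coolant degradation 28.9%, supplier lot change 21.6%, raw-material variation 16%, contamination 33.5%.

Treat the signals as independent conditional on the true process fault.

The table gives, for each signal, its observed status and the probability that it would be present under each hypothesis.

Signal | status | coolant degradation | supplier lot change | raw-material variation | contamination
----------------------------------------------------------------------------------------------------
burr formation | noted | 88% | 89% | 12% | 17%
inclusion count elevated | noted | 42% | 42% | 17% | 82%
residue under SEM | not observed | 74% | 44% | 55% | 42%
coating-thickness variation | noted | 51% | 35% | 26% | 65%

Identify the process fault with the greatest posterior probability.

Multiply each prior by the joint likelihood of the signal pattern (using 1 − P(present | H) for each absent signal):
  coolant degradation: 0.289 × 0.88 × 0.42 × (1 − 0.74) × 0.51 = 0.014164
  supplier lot change: 0.216 × 0.89 × 0.42 × (1 − 0.44) × 0.35 = 0.015825
  raw-material variation: 0.160 × 0.12 × 0.17 × (1 − 0.55) × 0.26 = 0.00038189
  contamination: 0.335 × 0.17 × 0.82 × (1 − 0.42) × 0.65 = 0.017606
Marginal likelihood of the evidence = 0.047976.
P(coolant degradation | evidence) ≈ 0.014164 / 0.047976 ≈ 0.295
P(supplier lot change | evidence) ≈ 0.015825 / 0.047976 ≈ 0.330
P(raw-material variation | evidence) ≈ 0.00038189 / 0.047976 ≈ 0.008
P(contamination | evidence) ≈ 0.017606 / 0.047976 ≈ 0.367
The largest is 0.367, so contamination is most probable.

contamination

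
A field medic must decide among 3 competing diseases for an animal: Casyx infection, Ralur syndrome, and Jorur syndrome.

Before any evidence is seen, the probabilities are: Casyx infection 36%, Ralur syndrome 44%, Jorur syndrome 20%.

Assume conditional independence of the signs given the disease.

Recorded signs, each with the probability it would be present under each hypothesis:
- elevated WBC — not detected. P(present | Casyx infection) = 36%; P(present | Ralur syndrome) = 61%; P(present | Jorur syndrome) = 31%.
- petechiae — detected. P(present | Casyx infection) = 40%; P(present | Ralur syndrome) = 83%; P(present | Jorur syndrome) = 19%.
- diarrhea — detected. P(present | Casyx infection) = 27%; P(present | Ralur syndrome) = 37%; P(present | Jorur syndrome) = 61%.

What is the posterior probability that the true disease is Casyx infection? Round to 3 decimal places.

0.266

Multiply each prior by the joint likelihood of the sign pattern (using 1 − P(present | H) for each absent sign):
  Casyx infection: 0.36 × (1 − 0.36) × 0.40 × 0.27 = 0.024883
  Ralur syndrome: 0.44 × (1 − 0.61) × 0.83 × 0.37 = 0.052698
  Jorur syndrome: 0.20 × (1 − 0.31) × 0.19 × 0.61 = 0.015994
Marginal likelihood of the evidence = 0.093576.
P(Casyx infection | evidence) = 0.024883 / 0.093576 ≈ 0.266.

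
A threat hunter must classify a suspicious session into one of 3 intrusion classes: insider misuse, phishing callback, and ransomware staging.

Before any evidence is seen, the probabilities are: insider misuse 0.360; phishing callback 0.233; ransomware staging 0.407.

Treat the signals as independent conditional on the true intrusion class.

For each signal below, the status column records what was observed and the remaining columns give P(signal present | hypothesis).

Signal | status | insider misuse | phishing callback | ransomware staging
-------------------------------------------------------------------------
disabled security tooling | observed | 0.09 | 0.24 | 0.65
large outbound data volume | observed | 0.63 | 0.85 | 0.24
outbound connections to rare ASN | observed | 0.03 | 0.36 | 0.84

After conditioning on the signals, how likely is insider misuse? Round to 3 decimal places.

For each hypothesis, the unnormalized posterior weight is prior × product of the signal likelihoods:
  insider misuse: 0.360 × 0.09 × 0.63 × 0.03 = 0.00061236
  phishing callback: 0.233 × 0.24 × 0.85 × 0.36 = 0.017112
  ransomware staging: 0.407 × 0.65 × 0.24 × 0.84 = 0.053333
Normalizing constant Z = 0.00061236 + 0.017112 + 0.053333 = 0.071057.
P(insider misuse | evidence) = 0.00061236 / 0.071057 ≈ 0.009.

0.009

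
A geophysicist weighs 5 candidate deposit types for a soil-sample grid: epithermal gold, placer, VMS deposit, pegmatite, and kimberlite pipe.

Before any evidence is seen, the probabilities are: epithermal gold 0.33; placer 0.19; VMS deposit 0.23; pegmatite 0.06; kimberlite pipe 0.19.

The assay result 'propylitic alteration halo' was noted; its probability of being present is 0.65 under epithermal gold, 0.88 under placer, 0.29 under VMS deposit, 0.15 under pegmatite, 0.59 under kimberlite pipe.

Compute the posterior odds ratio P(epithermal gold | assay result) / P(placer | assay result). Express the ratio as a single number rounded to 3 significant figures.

1.28

Unnormalized posterior weight (prior times the assay result likelihood) for each of the two hypotheses:
  epithermal gold: 0.33 × 0.65 = 0.2145
  placer: 0.19 × 0.88 = 0.1672
Posterior odds = 0.2145 / 0.1672 ≈ 1.28.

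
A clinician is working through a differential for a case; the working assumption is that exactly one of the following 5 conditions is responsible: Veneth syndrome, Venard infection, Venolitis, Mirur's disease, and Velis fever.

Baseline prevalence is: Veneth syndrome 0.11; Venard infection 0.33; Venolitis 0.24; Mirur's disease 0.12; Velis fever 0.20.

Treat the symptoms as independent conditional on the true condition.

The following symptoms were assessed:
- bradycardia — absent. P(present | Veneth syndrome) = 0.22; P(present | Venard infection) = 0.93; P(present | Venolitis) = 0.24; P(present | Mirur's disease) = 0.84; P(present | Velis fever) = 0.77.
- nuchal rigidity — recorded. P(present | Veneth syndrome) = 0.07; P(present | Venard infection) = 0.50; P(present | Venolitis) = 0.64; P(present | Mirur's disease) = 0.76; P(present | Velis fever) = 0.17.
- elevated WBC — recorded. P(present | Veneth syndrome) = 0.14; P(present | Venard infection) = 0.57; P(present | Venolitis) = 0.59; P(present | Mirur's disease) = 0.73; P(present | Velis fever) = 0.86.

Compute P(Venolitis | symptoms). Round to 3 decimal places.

For each hypothesis, the unnormalized posterior weight is prior × product of the symptom likelihoods (using 1 − P(present | H) for each absent symptom):
  Veneth syndrome: 0.11 × (1 − 0.22) × 0.07 × 0.14 = 0.00084084
  Venard infection: 0.33 × (1 − 0.93) × 0.50 × 0.57 = 0.0065835
  Venolitis: 0.24 × (1 − 0.24) × 0.64 × 0.59 = 0.068874
  Mirur's disease: 0.12 × (1 − 0.84) × 0.76 × 0.73 = 0.010652
  Velis fever: 0.20 × (1 − 0.77) × 0.17 × 0.86 = 0.0067252
Marginal likelihood of the evidence = 0.093676.
P(Venolitis | evidence) = 0.068874 / 0.093676 ≈ 0.735.

0.735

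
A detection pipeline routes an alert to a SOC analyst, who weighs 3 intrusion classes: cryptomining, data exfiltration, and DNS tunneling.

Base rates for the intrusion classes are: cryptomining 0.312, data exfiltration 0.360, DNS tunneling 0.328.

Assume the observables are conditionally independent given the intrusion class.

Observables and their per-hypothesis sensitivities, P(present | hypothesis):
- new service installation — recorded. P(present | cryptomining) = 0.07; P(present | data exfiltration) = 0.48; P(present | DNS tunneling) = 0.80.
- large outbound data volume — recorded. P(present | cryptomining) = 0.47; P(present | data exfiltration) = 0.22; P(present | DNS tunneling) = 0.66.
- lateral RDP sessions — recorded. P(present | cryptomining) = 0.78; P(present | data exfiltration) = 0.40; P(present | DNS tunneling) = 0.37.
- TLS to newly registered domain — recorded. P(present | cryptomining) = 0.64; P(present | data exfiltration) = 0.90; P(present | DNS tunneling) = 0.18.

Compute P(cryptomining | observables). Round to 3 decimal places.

0.169

By Bayes' rule with conditional independence, the unnormalized weight for each hypothesis is prior × ∏ likelihoods:
  cryptomining: 0.312 × 0.07 × 0.47 × 0.78 × 0.64 = 0.0051242
  data exfiltration: 0.360 × 0.48 × 0.22 × 0.40 × 0.90 = 0.013686
  DNS tunneling: 0.328 × 0.80 × 0.66 × 0.37 × 0.18 = 0.011534
Marginal likelihood of the evidence = 0.030344.
P(cryptomining | evidence) = 0.0051242 / 0.030344 ≈ 0.169.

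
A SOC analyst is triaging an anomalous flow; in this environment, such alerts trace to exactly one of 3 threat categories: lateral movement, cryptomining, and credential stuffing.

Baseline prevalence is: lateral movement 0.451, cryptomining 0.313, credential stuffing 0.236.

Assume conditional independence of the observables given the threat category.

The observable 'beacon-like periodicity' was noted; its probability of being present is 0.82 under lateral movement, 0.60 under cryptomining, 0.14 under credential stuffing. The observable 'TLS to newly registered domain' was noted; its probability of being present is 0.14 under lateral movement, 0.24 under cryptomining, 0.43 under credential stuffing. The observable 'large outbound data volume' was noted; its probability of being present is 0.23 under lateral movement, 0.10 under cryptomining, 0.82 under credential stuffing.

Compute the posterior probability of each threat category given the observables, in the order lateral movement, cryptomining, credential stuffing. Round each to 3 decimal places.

0.424, 0.161, 0.415

By Bayes' rule with conditional independence, the unnormalized weight for each hypothesis is prior × ∏ likelihoods:
  lateral movement: 0.451 × 0.82 × 0.14 × 0.23 = 0.011908
  cryptomining: 0.313 × 0.60 × 0.24 × 0.10 = 0.0045072
  credential stuffing: 0.236 × 0.14 × 0.43 × 0.82 = 0.01165
Marginal likelihood of the evidence = 0.028065.
P(lateral movement | evidence) = 0.011908 / 0.028065 ≈ 0.424
P(cryptomining | evidence) = 0.0045072 / 0.028065 ≈ 0.161
P(credential stuffing | evidence) = 0.01165 / 0.028065 ≈ 0.415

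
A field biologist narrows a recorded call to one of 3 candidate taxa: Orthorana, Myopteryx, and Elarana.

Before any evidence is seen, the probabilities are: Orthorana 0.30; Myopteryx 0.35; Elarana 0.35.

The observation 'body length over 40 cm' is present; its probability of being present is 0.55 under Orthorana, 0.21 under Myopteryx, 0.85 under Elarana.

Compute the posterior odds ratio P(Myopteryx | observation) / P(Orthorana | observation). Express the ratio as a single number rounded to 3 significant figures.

Posterior odds equal prior odds times the likelihood ratio; only the two competing hypotheses matter.
  Myopteryx: 0.35 × 0.21 = 0.0735
  Orthorana: 0.30 × 0.55 = 0.165
Posterior odds = 0.0735 / 0.165 ≈ 0.445.

0.445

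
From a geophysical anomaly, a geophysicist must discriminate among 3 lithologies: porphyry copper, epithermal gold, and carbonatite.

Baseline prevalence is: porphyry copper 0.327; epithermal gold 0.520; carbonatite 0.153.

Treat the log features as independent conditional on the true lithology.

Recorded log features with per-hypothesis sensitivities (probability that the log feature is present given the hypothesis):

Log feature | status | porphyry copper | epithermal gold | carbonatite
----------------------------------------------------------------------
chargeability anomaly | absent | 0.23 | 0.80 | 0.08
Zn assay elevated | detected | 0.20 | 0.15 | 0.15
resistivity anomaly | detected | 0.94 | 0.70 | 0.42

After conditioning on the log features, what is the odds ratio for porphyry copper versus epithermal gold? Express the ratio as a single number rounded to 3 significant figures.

Unnormalized posterior weight (prior times the log feature likelihoods) for each of the two hypotheses (using 1 − P(present | H) for each absent log feature):
  porphyry copper: 0.327 × (1 − 0.23) × 0.20 × 0.94 = 0.047337
  epithermal gold: 0.520 × (1 − 0.80) × 0.15 × 0.70 = 0.01092
Odds(porphyry copper : epithermal gold) = 0.047337 / 0.01092 ≈ 4.33.

4.33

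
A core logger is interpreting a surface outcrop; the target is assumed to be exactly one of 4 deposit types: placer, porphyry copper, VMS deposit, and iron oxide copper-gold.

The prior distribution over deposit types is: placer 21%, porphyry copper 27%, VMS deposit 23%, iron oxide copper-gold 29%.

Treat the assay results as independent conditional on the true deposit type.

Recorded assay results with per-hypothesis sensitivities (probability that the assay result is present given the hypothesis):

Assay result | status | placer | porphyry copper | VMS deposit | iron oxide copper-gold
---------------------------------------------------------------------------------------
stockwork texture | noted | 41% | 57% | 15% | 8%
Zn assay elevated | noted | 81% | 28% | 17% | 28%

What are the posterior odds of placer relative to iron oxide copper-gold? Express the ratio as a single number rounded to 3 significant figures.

10.7

Posterior odds equal prior odds times the likelihood ratio; only the two competing hypotheses matter.
  placer: 0.21 × 0.41 × 0.81 = 0.069741
  iron oxide copper-gold: 0.29 × 0.08 × 0.28 = 0.006496
Posterior odds = 0.069741 / 0.006496 ≈ 10.7.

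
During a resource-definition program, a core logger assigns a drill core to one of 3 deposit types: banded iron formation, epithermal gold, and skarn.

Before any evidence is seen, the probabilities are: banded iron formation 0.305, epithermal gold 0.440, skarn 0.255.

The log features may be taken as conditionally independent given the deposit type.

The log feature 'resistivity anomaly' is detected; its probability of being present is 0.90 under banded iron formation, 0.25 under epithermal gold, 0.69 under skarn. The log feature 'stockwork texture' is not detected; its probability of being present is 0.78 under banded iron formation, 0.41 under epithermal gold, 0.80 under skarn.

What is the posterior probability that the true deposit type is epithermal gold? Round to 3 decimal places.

0.404

For each hypothesis, the unnormalized posterior weight is prior × product of the log feature likelihoods (using 1 − P(present | H) for each absent log feature):
  banded iron formation: 0.305 × 0.90 × (1 − 0.78) = 0.06039
  epithermal gold: 0.440 × 0.25 × (1 − 0.41) = 0.0649
  skarn: 0.255 × 0.69 × (1 − 0.80) = 0.03519
Normalizing constant Z = 0.06039 + 0.0649 + 0.03519 = 0.16048.
P(epithermal gold | evidence) = 0.0649 / 0.16048 ≈ 0.404.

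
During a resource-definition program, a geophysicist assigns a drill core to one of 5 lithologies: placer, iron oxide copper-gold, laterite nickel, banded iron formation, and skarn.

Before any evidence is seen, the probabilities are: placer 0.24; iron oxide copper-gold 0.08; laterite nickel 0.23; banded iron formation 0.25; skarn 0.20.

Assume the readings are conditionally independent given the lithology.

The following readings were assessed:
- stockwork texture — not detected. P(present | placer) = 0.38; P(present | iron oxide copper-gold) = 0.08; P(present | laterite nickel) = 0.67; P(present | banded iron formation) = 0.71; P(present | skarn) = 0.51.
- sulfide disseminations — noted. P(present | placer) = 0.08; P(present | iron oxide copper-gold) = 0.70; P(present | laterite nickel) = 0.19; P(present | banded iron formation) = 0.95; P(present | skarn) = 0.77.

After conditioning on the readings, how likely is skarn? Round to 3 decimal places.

0.340

Multiply each prior by the joint likelihood of the reading pattern (using 1 − P(present | H) for each absent reading):
  placer: 0.24 × (1 − 0.38) × 0.08 = 0.011904
  iron oxide copper-gold: 0.08 × (1 − 0.08) × 0.70 = 0.05152
  laterite nickel: 0.23 × (1 − 0.67) × 0.19 = 0.014421
  banded iron formation: 0.25 × (1 − 0.71) × 0.95 = 0.068875
  skarn: 0.20 × (1 − 0.51) × 0.77 = 0.07546
Marginal likelihood of the evidence = 0.22218.
P(skarn | evidence) = 0.07546 / 0.22218 ≈ 0.340.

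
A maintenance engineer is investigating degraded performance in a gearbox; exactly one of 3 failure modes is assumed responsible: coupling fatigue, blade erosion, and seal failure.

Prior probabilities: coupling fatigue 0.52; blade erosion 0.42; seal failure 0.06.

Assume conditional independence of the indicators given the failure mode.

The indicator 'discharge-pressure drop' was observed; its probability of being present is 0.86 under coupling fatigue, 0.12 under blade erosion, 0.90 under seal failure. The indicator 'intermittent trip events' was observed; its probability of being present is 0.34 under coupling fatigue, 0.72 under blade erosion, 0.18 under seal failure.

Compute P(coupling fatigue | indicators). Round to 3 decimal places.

0.768

By Bayes' rule with conditional independence, the unnormalized weight for each hypothesis is prior × ∏ likelihoods:
  coupling fatigue: 0.52 × 0.86 × 0.34 = 0.15205
  blade erosion: 0.42 × 0.12 × 0.72 = 0.036288
  seal failure: 0.06 × 0.90 × 0.18 = 0.00972
The unnormalized weights sum to 0.19806.
P(coupling fatigue | evidence) = 0.15205 / 0.19806 ≈ 0.768.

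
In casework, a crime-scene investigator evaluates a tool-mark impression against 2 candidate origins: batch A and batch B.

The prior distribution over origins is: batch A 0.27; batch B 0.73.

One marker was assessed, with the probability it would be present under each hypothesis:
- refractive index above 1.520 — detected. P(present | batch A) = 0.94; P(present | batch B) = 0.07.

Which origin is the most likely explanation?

batch A

By Bayes' rule, the unnormalized weight for each hypothesis is prior × likelihood:
  batch A: 0.27 × 0.94 = 0.2538
  batch B: 0.73 × 0.07 = 0.0511
Marginal likelihood of the evidence = 0.3049.
P(batch A | evidence) ≈ 0.2538 / 0.3049 ≈ 0.832
P(batch B | evidence) ≈ 0.0511 / 0.3049 ≈ 0.168
The largest is 0.832, so batch A is most probable.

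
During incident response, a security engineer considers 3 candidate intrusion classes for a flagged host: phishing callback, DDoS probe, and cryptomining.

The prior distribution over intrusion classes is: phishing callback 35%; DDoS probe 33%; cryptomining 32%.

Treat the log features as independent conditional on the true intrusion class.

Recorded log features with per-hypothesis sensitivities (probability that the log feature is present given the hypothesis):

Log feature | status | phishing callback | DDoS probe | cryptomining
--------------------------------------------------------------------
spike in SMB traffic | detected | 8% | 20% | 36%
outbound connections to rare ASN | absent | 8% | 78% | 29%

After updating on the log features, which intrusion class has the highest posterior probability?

By Bayes' rule with conditional independence, the unnormalized weight for each hypothesis is prior × ∏ likelihoods (using 1 − P(present | H) for each absent log feature):
  phishing callback: 0.35 × 0.08 × (1 − 0.08) = 0.02576
  DDoS probe: 0.33 × 0.20 × (1 − 0.78) = 0.01452
  cryptomining: 0.32 × 0.36 × (1 − 0.29) = 0.081792
The unnormalized weights sum to 0.12207.
P(phishing callback | evidence) ≈ 0.02576 / 0.12207 ≈ 0.211
P(DDoS probe | evidence) ≈ 0.01452 / 0.12207 ≈ 0.119
P(cryptomining | evidence) ≈ 0.081792 / 0.12207 ≈ 0.670
The largest is 0.670, so cryptomining is most probable.

cryptomining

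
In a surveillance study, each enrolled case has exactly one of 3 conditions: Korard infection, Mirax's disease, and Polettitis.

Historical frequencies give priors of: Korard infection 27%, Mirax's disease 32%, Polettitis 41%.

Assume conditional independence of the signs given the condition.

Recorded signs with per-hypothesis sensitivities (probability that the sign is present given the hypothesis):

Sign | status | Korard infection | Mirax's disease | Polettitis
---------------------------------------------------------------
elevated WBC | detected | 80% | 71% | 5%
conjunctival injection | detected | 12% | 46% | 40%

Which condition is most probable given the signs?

By Bayes' rule with conditional independence, the unnormalized weight for each hypothesis is prior × ∏ likelihoods:
  Korard infection: 0.27 × 0.80 × 0.12 = 0.02592
  Mirax's disease: 0.32 × 0.71 × 0.46 = 0.10451
  Polettitis: 0.41 × 0.05 × 0.40 = 0.0082
Marginal likelihood of the evidence = 0.13863.
P(Korard infection | evidence) ≈ 0.02592 / 0.13863 ≈ 0.187
P(Mirax's disease | evidence) ≈ 0.10451 / 0.13863 ≈ 0.754
P(Polettitis | evidence) ≈ 0.0082 / 0.13863 ≈ 0.059
The largest is 0.754, so Mirax's disease is most probable.

Mirax's disease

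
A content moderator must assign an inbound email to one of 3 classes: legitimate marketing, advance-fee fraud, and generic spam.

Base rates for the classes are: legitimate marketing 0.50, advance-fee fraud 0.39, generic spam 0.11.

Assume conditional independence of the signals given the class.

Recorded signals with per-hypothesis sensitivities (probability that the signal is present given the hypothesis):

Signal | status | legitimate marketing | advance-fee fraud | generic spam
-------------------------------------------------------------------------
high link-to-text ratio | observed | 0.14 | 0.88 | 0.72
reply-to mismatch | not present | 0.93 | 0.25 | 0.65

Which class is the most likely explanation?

By Bayes' rule with conditional independence, the unnormalized weight for each hypothesis is prior × ∏ likelihoods (using 1 − P(present | H) for each absent signal):
  legitimate marketing: 0.50 × 0.14 × (1 − 0.93) = 0.0049
  advance-fee fraud: 0.39 × 0.88 × (1 − 0.25) = 0.2574
  generic spam: 0.11 × 0.72 × (1 − 0.65) = 0.02772
Marginal likelihood of the evidence = 0.29002.
P(legitimate marketing | evidence) ≈ 0.0049 / 0.29002 ≈ 0.017
P(advance-fee fraud | evidence) ≈ 0.2574 / 0.29002 ≈ 0.888
P(generic spam | evidence) ≈ 0.02772 / 0.29002 ≈ 0.096
The largest is 0.888, so advance-fee fraud is most probable.

advance-fee fraud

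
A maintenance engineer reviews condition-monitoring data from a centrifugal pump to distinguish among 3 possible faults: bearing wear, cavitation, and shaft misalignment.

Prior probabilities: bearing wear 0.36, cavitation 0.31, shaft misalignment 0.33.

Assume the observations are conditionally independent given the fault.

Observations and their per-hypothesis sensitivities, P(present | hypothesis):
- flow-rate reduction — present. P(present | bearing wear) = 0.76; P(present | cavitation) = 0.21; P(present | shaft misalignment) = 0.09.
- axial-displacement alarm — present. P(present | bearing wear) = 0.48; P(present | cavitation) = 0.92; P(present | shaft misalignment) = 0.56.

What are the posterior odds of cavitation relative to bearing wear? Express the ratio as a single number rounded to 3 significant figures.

0.456

The normalizing constant cancels in an odds ratio, so compute prior × likelihood for the two hypotheses only:
  cavitation: 0.31 × 0.21 × 0.92 = 0.059892
  bearing wear: 0.36 × 0.76 × 0.48 = 0.13133
Odds(cavitation : bearing wear) = 0.059892 / 0.13133 ≈ 0.456.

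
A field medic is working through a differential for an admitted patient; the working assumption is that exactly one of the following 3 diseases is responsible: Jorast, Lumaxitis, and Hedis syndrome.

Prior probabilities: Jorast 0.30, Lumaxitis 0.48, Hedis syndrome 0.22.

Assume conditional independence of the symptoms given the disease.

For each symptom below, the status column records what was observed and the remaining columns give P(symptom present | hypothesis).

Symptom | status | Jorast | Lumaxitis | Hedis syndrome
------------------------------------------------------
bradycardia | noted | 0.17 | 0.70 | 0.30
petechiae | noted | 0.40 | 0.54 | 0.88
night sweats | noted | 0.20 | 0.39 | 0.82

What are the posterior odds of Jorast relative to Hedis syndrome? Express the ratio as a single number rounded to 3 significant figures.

Unnormalized posterior weight (prior times the symptom likelihoods) for each of the two hypotheses:
  Jorast: 0.30 × 0.17 × 0.40 × 0.20 = 0.00408
  Hedis syndrome: 0.22 × 0.30 × 0.88 × 0.82 = 0.047626
Posterior odds = 0.00408 / 0.047626 ≈ 0.0857.

0.0857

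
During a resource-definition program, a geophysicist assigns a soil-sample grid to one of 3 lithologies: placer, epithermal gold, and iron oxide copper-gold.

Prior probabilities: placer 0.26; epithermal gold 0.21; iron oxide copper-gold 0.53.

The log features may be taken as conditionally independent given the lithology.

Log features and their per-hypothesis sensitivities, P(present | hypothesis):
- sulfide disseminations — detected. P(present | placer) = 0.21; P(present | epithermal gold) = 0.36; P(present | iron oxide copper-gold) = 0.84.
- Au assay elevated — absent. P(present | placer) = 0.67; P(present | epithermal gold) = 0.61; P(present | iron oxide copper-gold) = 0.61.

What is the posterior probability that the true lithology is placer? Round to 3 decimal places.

For each hypothesis, the unnormalized posterior weight is prior × product of the log feature likelihoods (using 1 − P(present | H) for each absent log feature):
  placer: 0.26 × 0.21 × (1 − 0.67) = 0.018018
  epithermal gold: 0.21 × 0.36 × (1 − 0.61) = 0.029484
  iron oxide copper-gold: 0.53 × 0.84 × (1 − 0.61) = 0.17363
Marginal likelihood of the evidence = 0.22113.
P(placer | evidence) = 0.018018 / 0.22113 ≈ 0.081.

0.081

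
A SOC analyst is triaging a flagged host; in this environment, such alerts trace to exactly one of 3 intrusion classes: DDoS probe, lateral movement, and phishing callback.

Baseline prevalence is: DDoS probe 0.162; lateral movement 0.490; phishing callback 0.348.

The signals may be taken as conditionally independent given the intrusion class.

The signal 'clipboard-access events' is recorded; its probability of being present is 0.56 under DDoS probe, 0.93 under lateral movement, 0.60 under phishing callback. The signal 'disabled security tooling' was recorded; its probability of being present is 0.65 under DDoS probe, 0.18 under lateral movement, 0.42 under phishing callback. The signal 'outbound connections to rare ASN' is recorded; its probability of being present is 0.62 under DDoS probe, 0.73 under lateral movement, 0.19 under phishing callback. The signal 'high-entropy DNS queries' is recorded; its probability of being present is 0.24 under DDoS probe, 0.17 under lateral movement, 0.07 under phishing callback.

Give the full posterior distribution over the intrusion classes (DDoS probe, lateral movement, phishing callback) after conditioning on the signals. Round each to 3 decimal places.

Multiply each prior by the joint likelihood of the signal pattern:
  DDoS probe: 0.162 × 0.56 × 0.65 × 0.62 × 0.24 = 0.0087744
  lateral movement: 0.490 × 0.93 × 0.18 × 0.73 × 0.17 = 0.010179
  phishing callback: 0.348 × 0.60 × 0.42 × 0.19 × 0.07 = 0.0011664
Normalizing constant Z = 0.0087744 + 0.010179 + 0.0011664 = 0.02012.
P(DDoS probe | evidence) = 0.0087744 / 0.02012 ≈ 0.436
P(lateral movement | evidence) = 0.010179 / 0.02012 ≈ 0.506
P(phishing callback | evidence) = 0.0011664 / 0.02012 ≈ 0.058

0.436, 0.506, 0.058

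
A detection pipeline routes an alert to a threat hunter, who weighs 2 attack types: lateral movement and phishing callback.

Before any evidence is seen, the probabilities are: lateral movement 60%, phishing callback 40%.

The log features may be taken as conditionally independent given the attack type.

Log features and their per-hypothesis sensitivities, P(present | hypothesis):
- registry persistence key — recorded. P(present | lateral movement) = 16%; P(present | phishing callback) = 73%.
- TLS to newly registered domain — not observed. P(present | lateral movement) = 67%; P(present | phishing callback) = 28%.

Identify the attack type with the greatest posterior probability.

By Bayes' rule with conditional independence, the unnormalized weight for each hypothesis is prior × ∏ likelihoods (using 1 − P(present | H) for each absent log feature):
  lateral movement: 0.60 × 0.16 × (1 − 0.67) = 0.03168
  phishing callback: 0.40 × 0.73 × (1 − 0.28) = 0.21024
Marginal likelihood of the evidence = 0.24192.
P(lateral movement | evidence) ≈ 0.03168 / 0.24192 ≈ 0.131
P(phishing callback | evidence) ≈ 0.21024 / 0.24192 ≈ 0.869
The largest is 0.869, so phishing callback is most probable.

phishing callback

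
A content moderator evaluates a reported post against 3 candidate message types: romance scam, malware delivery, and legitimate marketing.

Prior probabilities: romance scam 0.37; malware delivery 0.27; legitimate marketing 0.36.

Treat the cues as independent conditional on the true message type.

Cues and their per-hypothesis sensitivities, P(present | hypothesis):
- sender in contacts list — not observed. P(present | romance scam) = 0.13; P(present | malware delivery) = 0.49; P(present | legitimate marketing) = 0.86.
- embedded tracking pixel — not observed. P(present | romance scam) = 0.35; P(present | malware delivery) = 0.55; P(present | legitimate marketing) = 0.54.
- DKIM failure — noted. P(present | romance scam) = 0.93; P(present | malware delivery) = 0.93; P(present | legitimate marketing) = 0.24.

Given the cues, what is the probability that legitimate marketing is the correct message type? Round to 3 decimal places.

0.022

For each hypothesis, the unnormalized posterior weight is prior × product of the cue likelihoods (using 1 − P(present | H) for each absent cue):
  romance scam: 0.37 × (1 − 0.13) × (1 − 0.35) × 0.93 = 0.19459
  malware delivery: 0.27 × (1 − 0.49) × (1 − 0.55) × 0.93 = 0.057627
  legitimate marketing: 0.36 × (1 − 0.86) × (1 − 0.54) × 0.24 = 0.0055642
Normalizing constant Z = 0.19459 + 0.057627 + 0.0055642 = 0.25778.
P(legitimate marketing | evidence) = 0.0055642 / 0.25778 ≈ 0.022.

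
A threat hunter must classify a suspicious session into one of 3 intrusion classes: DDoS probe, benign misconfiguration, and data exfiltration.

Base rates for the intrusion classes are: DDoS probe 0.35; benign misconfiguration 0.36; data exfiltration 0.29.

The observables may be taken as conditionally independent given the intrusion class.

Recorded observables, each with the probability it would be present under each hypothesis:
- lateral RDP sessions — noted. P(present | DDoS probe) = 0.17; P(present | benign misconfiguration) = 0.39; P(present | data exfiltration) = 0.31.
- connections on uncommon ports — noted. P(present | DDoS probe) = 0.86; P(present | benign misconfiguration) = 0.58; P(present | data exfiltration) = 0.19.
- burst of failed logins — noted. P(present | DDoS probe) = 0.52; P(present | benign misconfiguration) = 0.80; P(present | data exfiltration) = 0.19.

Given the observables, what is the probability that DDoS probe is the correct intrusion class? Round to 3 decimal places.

0.280

By Bayes' rule with conditional independence, the unnormalized weight for each hypothesis is prior × ∏ likelihoods:
  DDoS probe: 0.35 × 0.17 × 0.86 × 0.52 = 0.026608
  benign misconfiguration: 0.36 × 0.39 × 0.58 × 0.80 = 0.065146
  data exfiltration: 0.29 × 0.31 × 0.19 × 0.19 = 0.0032454
Marginal likelihood of the evidence = 0.094999.
P(DDoS probe | evidence) = 0.026608 / 0.094999 ≈ 0.280.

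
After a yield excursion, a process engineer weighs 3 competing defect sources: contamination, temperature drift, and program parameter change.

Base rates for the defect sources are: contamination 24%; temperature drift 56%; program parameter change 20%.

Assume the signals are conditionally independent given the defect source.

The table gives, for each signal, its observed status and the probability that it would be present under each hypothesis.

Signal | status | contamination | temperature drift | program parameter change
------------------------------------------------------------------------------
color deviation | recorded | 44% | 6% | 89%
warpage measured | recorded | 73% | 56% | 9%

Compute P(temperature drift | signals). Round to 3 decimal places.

Multiply each prior by the joint likelihood of the signal pattern:
  contamination: 0.24 × 0.44 × 0.73 = 0.077088
  temperature drift: 0.56 × 0.06 × 0.56 = 0.018816
  program parameter change: 0.20 × 0.89 × 0.09 = 0.01602
Marginal likelihood of the evidence = 0.11192.
P(temperature drift | evidence) = 0.018816 / 0.11192 ≈ 0.168.

0.168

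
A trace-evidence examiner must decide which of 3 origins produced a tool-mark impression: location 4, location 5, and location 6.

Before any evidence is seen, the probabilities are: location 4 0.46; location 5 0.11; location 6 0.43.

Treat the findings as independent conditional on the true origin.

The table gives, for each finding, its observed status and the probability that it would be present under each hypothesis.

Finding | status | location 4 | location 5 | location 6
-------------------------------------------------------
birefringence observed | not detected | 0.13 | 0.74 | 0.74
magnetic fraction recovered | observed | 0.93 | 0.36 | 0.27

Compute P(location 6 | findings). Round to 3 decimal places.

0.073

For each hypothesis, the unnormalized posterior weight is prior × product of the finding likelihoods (using 1 − P(present | H) for each absent finding):
  location 4: 0.46 × (1 − 0.13) × 0.93 = 0.37219
  location 5: 0.11 × (1 − 0.74) × 0.36 = 0.010296
  location 6: 0.43 × (1 − 0.74) × 0.27 = 0.030186
Normalizing constant Z = 0.37219 + 0.010296 + 0.030186 = 0.41267.
P(location 6 | evidence) = 0.030186 / 0.41267 ≈ 0.073.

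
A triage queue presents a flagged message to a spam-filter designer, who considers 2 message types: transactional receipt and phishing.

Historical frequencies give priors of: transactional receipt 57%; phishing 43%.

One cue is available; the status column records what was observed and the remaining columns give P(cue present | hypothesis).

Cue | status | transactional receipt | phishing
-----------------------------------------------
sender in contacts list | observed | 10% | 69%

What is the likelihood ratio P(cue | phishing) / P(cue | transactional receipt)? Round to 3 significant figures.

Likelihood of this cue under each hypothesis:
  phishing: 0.69
  transactional receipt: 0.1
Bayes factor = 0.69 / 0.1 ≈ 6.90

6.90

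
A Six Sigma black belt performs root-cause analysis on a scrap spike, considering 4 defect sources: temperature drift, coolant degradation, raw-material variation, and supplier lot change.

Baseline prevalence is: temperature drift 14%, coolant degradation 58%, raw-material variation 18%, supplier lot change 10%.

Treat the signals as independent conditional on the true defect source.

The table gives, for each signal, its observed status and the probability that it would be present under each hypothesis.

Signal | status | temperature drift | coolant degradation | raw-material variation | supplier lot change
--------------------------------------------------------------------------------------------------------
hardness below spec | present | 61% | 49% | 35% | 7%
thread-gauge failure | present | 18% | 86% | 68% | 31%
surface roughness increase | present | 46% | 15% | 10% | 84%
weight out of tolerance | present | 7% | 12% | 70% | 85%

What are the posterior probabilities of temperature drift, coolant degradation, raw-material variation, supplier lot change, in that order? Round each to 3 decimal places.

For each hypothesis, the unnormalized posterior weight is prior × product of the signal likelihoods:
  temperature drift: 0.14 × 0.61 × 0.18 × 0.46 × 0.07 = 0.00049498
  coolant degradation: 0.58 × 0.49 × 0.86 × 0.15 × 0.12 = 0.0043994
  raw-material variation: 0.18 × 0.35 × 0.68 × 0.10 × 0.70 = 0.0029988
  supplier lot change: 0.10 × 0.07 × 0.31 × 0.84 × 0.85 = 0.0015494
Marginal likelihood of the evidence = 0.0094426.
P(temperature drift | evidence) = 0.00049498 / 0.0094426 ≈ 0.052
P(coolant degradation | evidence) = 0.0043994 / 0.0094426 ≈ 0.466
P(raw-material variation | evidence) = 0.0029988 / 0.0094426 ≈ 0.318
P(supplier lot change | evidence) = 0.0015494 / 0.0094426 ≈ 0.164

0.052, 0.466, 0.318, 0.164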